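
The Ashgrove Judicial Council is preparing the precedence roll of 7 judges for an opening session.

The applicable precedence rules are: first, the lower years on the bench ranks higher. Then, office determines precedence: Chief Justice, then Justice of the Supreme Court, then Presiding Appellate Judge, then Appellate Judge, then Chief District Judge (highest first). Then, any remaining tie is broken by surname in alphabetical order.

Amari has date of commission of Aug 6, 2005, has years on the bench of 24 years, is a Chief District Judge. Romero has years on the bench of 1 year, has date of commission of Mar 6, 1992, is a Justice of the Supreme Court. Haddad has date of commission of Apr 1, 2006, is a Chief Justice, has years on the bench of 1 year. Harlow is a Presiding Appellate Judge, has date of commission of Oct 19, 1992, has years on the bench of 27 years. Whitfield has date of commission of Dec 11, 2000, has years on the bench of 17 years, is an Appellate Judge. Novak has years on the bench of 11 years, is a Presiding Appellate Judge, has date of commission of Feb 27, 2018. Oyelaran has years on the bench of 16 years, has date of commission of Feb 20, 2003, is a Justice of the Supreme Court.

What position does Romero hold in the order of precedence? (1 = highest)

2

By years on the bench (lower first): Haddad and Romero (both 1 year); then Novak (11 years); then Oyelaran (16 years); then Whitfield (17 years); then Amari (24 years); then Harlow (27 years).
Among Haddad and Romero, by office: Haddad (Chief Justice) before Romero (Justice of the Supreme Court).
Order: Haddad, Romero, Novak, Oyelaran, Whitfield, Amari, Harlow. So position 2.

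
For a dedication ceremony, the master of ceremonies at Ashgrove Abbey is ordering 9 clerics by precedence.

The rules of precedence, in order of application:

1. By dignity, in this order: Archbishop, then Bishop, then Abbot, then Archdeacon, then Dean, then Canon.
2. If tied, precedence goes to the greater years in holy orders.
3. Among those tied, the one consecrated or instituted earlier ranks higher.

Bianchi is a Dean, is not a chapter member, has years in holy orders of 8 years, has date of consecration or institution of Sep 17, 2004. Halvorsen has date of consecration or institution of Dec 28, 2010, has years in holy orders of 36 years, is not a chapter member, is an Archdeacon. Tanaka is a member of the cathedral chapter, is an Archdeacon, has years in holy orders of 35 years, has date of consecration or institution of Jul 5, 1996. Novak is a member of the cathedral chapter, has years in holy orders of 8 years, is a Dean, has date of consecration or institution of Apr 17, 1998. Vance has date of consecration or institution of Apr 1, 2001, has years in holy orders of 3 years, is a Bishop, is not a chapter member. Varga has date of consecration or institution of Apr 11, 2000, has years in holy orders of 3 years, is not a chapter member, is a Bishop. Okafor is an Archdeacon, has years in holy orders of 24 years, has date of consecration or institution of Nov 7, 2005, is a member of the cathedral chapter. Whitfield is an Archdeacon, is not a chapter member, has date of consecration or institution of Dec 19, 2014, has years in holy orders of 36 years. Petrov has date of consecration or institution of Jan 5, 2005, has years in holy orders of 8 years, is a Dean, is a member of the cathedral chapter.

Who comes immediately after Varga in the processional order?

By dignity: Varga and Vance (Bishop); then Halvorsen, Whitfield, Tanaka and Okafor (Archdeacon); then Novak, Bianchi and Petrov (Dean).
Varga and Vance both have years in holy orders 3 years, so the next rule applies.
Among Varga and Vance, by date of consecration or institution (earlier first): Varga (Apr 11, 2000) before Vance (Apr 1, 2001).
Among Halvorsen, Whitfield, Tanaka and Okafor, by years in holy orders (higher first): Halvorsen and Whitfield (36 years) before Tanaka (35 years) before Okafor (24 years).
Among Halvorsen and Whitfield, by date of consecration or institution (earlier first): Halvorsen (Dec 28, 2010) before Whitfield (Dec 19, 2014).
Novak, Bianchi and Petrov all have years in holy orders 8 years, so the next rule applies.
Among Novak, Bianchi and Petrov, by date of consecration or institution (earlier first): Novak (Apr 17, 1998) before Bianchi (Sep 17, 2004) before Petrov (Jan 5, 2005).
Order: Varga, Vance, Halvorsen, Whitfield, Tanaka, Okafor, Novak, Bianchi, Petrov.

Vance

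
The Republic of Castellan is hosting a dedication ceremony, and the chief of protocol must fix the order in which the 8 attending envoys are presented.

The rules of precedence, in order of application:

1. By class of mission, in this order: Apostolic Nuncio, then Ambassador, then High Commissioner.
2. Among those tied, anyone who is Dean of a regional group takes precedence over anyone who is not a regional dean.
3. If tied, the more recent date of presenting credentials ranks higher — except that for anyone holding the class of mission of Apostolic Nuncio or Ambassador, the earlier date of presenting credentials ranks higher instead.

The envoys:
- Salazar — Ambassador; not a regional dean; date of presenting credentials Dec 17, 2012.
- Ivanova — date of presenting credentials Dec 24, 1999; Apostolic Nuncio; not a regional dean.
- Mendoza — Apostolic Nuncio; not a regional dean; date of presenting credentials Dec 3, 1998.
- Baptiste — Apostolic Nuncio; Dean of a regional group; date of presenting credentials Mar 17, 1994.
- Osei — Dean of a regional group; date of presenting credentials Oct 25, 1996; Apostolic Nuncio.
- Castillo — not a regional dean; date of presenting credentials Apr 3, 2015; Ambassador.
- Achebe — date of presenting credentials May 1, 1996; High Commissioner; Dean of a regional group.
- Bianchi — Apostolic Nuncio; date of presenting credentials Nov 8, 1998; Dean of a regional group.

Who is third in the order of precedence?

Bianchi

By class of mission: Baptiste, Osei, Bianchi, Mendoza and Ivanova (Apostolic Nuncio); then Salazar and Castillo (Ambassador); then Achebe (High Commissioner).
Among Baptiste, Osei, Bianchi, Mendoza and Ivanova, Dean of a regional group before not a regional dean: Baptiste, Osei and Bianchi (Dean of a regional group) before Mendoza and Ivanova (not a regional dean).
Among Baptiste, Osei and Bianchi, by date of presenting credentials (earlier first) (reversed rule for this group): Baptiste (Mar 17, 1994) before Osei (Oct 25, 1996) before Bianchi (Nov 8, 1998).
Among Mendoza and Ivanova, by date of presenting credentials (earlier first) (reversed rule for this group): Mendoza (Dec 3, 1998) before Ivanova (Dec 24, 1999).
Salazar and Castillo are each not a regional dean, so the next rule applies.
Among Salazar and Castillo, by date of presenting credentials (earlier first) (reversed rule for this group): Salazar (Dec 17, 2012) before Castillo (Apr 3, 2015).
Order: Baptiste, Osei, Bianchi, Mendoza, Ivanova, Salazar, Castillo, Achebe.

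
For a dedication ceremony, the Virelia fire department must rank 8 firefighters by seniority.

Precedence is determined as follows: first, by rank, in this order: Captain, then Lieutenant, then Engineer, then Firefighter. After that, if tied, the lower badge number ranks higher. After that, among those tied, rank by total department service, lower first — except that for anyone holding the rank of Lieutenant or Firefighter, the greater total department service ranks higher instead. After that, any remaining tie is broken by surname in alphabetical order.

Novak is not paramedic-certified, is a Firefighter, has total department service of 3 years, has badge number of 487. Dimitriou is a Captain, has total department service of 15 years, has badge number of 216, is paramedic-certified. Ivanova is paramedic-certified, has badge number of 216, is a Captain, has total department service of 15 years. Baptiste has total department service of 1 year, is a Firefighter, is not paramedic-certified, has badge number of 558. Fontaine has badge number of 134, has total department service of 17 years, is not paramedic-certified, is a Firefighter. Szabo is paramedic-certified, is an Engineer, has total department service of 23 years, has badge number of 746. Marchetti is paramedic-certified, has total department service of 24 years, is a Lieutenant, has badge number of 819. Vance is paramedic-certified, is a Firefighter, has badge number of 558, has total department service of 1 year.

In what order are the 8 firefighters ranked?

Dimitriou, Ivanova, Marchetti, Szabo, Fontaine, Novak, Baptiste, Vance

By rank: Dimitriou and Ivanova (Captain); then Marchetti (Lieutenant); then Szabo (Engineer); then Fontaine, Novak, Baptiste and Vance (Firefighter).
Dimitriou and Ivanova both have badge number 216, so the next rule applies.
Dimitriou and Ivanova both have total department service 15 years, so the next rule applies.
Among Dimitriou and Ivanova, alphabetically by surname: Dimitriou before Ivanova.
Among Fontaine, Novak, Baptiste and Vance, by badge number (lower first): Fontaine (134) before Novak (487) before Baptiste and Vance (558).
Baptiste and Vance both have total department service 1 year, so the next rule applies.
Among Baptiste and Vance, alphabetically by surname: Baptiste before Vance.
Full order: Dimitriou, Ivanova, Marchetti, Szabo, Fontaine, Novak, Baptiste, Vance.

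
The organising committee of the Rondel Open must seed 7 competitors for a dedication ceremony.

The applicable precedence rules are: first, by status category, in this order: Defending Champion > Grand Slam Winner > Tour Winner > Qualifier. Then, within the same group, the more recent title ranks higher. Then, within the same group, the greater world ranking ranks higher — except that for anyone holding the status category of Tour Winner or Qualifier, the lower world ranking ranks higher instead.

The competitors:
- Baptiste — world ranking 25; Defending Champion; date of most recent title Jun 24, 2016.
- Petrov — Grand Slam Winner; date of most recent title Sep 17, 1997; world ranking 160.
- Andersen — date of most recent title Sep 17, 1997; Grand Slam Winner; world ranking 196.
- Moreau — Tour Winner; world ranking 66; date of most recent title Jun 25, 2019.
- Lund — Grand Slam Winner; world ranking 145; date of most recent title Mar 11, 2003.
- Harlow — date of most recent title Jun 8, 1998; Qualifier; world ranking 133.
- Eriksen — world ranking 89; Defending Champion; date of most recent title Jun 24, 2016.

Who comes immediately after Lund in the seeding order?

Andersen

By status category: Eriksen and Baptiste (Defending Champion); then Lund, Andersen and Petrov (Grand Slam Winner); then Moreau (Tour Winner); then Harlow (Qualifier).
Eriksen and Baptiste both have date of most recent title Jun 24, 2016, so the next rule applies.
Among Eriksen and Baptiste, by world ranking (higher first): Eriksen (89) before Baptiste (25).
Among Lund, Andersen and Petrov, by date of most recent title (later first): Lund (Mar 11, 2003) before Andersen and Petrov (Sep 17, 1997).
Among Andersen and Petrov, by world ranking (higher first): Andersen (196) before Petrov (160).
Order: Eriksen, Baptiste, Lund, Andersen, Petrov, Moreau, Harlow.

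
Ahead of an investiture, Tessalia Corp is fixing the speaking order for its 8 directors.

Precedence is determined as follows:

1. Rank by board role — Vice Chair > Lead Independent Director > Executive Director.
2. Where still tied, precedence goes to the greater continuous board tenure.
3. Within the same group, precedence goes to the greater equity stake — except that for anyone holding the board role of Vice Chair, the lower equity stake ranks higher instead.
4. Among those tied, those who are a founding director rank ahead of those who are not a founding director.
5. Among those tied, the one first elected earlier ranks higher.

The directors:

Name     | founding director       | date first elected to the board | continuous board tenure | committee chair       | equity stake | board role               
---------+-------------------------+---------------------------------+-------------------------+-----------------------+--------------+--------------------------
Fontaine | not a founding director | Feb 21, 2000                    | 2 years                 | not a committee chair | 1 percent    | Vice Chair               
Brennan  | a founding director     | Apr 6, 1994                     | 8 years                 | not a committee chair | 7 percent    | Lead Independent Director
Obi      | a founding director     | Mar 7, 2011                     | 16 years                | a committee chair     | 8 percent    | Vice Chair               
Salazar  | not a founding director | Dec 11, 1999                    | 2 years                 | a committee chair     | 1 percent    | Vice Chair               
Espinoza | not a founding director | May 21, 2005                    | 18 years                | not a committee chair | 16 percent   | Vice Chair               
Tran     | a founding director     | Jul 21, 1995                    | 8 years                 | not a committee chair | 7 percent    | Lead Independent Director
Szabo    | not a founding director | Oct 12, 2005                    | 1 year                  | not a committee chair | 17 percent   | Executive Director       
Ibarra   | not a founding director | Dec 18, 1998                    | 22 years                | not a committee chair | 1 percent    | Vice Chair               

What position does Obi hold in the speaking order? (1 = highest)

3

By board role: Ibarra, Espinoza, Obi, Salazar and Fontaine (Vice Chair); then Brennan and Tran (Lead Independent Director); then Szabo (Executive Director).
Among Ibarra, Espinoza, Obi, Salazar and Fontaine, by continuous board tenure (higher first): Ibarra (22 years) before Espinoza (18 years) before Obi (16 years) before Salazar and Fontaine (2 years).
Salazar and Fontaine both have equity stake 1 percent, so the next rule applies.
Salazar and Fontaine are each not a founding director, so the next rule applies.
Among Salazar and Fontaine, by date first elected to the board (earlier first): Salazar (Dec 11, 1999) before Fontaine (Feb 21, 2000).
Brennan and Tran both have continuous board tenure 8 years, so the next rule applies.
Brennan and Tran both have equity stake 7 percent, so the next rule applies.
Brennan and Tran are each a founding director, so the next rule applies.
Among Brennan and Tran, by date first elected to the board (earlier first): Brennan (Apr 6, 1994) before Tran (Jul 21, 1995).
Order: Ibarra, Espinoza, Obi, Salazar, Fontaine, Brennan, Tran, Szabo. So position 3.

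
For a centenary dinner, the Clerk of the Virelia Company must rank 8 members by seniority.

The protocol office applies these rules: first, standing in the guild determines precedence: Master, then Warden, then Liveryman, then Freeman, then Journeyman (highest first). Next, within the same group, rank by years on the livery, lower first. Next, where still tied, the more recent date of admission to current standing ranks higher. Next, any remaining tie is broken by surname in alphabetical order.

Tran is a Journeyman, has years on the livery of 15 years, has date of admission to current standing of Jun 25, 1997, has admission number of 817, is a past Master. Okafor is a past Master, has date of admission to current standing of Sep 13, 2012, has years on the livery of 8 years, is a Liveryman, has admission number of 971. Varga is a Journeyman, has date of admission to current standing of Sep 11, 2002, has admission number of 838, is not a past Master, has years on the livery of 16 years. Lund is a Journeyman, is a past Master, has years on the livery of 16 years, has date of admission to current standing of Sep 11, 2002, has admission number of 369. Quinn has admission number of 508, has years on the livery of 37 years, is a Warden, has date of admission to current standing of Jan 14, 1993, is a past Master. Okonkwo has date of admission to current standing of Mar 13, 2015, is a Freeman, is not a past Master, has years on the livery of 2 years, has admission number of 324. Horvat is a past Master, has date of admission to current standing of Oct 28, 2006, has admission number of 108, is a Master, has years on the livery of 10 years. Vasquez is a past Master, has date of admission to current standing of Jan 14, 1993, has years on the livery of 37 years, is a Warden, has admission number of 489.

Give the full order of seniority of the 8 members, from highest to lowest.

By standing in the guild: Horvat (Master); then Quinn and Vasquez (Warden); then Okafor (Liveryman); then Okonkwo (Freeman); then Tran, Lund and Varga (Journeyman).
Quinn and Vasquez both have years on the livery 37 years, so the next rule applies.
Quinn and Vasquez both have date of admission to current standing Jan 14, 1993, so the next rule applies.
Among Quinn and Vasquez, alphabetically by surname: Quinn before Vasquez.
Among Tran, Lund and Varga, by years on the livery (lower first): Tran (15 years) before Lund and Varga (16 years).
Lund and Varga both have date of admission to current standing Sep 11, 2002, so the next rule applies.
Among Lund and Varga, alphabetically by surname: Lund before Varga.
Full order: Horvat, Quinn, Vasquez, Okafor, Okonkwo, Tran, Lund, Varga.

Horvat, Quinn, Vasquez, Okafor, Okonkwo, Tran, Lund, Varga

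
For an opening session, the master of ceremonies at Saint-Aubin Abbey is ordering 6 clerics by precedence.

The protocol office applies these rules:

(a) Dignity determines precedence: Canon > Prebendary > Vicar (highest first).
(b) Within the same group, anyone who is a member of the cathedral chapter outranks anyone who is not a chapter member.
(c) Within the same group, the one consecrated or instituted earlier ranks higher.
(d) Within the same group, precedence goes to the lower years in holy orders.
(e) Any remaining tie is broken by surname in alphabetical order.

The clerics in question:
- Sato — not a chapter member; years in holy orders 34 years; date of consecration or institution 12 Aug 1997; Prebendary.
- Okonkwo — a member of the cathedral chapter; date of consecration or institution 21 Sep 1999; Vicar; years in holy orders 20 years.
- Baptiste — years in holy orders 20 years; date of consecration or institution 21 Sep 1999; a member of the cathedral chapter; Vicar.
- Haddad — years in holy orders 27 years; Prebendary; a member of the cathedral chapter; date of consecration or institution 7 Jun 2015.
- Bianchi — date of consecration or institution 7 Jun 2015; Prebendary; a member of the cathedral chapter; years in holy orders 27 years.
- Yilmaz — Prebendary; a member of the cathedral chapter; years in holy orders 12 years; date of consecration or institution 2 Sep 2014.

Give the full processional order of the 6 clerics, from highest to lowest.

By dignity: Yilmaz, Bianchi, Haddad and Sato (Prebendary); then Baptiste and Okonkwo (Vicar).
Among Yilmaz, Bianchi, Haddad and Sato, a member of the cathedral chapter before not a chapter member: Yilmaz, Bianchi and Haddad (a member of the cathedral chapter) before Sato (not a chapter member).
Among Yilmaz, Bianchi and Haddad, by date of consecration or institution (earlier first): Yilmaz (2 Sep 2014) before Bianchi and Haddad (7 Jun 2015).
Bianchi and Haddad both have years in holy orders 27 years, so the next rule applies.
Among Bianchi and Haddad, alphabetically by surname: Bianchi before Haddad.
Baptiste and Okonkwo are each a member of the cathedral chapter, so the next rule applies.
Baptiste and Okonkwo both have date of consecration or institution 21 Sep 1999, so the next rule applies.
Baptiste and Okonkwo both have years in holy orders 20 years, so the next rule applies.
Among Baptiste and Okonkwo, alphabetically by surname: Baptiste before Okonkwo.
Full order: Yilmaz, Bianchi, Haddad, Sato, Baptiste, Okonkwo.

Yilmaz, Bianchi, Haddad, Sato, Baptiste, Okonkwo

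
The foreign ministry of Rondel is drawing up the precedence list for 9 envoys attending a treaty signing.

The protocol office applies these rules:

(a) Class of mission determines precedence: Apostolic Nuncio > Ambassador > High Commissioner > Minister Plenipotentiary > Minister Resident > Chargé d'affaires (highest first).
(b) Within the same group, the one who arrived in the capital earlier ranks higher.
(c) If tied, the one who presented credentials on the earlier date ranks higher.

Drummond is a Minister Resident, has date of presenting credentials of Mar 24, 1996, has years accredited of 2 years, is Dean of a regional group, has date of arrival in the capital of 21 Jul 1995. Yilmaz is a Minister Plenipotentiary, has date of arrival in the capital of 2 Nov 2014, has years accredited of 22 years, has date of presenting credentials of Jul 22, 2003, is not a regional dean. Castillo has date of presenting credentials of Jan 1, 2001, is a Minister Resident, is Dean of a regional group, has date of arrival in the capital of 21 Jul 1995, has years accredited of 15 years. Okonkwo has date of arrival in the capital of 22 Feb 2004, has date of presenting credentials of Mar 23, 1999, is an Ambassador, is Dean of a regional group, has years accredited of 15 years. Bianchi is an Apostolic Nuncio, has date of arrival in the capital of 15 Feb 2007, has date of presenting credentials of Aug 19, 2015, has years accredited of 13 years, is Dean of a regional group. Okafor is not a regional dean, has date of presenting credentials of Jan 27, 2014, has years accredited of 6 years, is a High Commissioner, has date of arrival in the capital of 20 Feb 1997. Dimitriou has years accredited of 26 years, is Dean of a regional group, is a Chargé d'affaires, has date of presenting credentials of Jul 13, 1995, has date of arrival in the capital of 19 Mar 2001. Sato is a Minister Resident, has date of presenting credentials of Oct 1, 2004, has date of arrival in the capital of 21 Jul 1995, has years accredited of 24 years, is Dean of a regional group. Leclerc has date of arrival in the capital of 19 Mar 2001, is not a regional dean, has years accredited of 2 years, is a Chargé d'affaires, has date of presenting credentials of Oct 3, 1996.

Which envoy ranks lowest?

Leclerc

By class of mission: Bianchi (Apostolic Nuncio); then Okonkwo (Ambassador); then Okafor (High Commissioner); then Yilmaz (Minister Plenipotentiary); then Drummond, Castillo and Sato (Minister Resident); then Dimitriou and Leclerc (Chargé d'affaires).
Drummond, Castillo and Sato all have date of arrival in the capital 21 Jul 1995, so the next rule applies.
Among Drummond, Castillo and Sato, by date of presenting credentials (earlier first): Drummond (Mar 24, 1996) before Castillo (Jan 1, 2001) before Sato (Oct 1, 2004).
Dimitriou and Leclerc both have date of arrival in the capital 19 Mar 2001, so the next rule applies.
Among Dimitriou and Leclerc, by date of presenting credentials (earlier first): Dimitriou (Jul 13, 1995) before Leclerc (Oct 3, 1996).
Order: Bianchi, Okonkwo, Okafor, Yilmaz, Drummond, Castillo, Sato, Dimitriou, Leclerc.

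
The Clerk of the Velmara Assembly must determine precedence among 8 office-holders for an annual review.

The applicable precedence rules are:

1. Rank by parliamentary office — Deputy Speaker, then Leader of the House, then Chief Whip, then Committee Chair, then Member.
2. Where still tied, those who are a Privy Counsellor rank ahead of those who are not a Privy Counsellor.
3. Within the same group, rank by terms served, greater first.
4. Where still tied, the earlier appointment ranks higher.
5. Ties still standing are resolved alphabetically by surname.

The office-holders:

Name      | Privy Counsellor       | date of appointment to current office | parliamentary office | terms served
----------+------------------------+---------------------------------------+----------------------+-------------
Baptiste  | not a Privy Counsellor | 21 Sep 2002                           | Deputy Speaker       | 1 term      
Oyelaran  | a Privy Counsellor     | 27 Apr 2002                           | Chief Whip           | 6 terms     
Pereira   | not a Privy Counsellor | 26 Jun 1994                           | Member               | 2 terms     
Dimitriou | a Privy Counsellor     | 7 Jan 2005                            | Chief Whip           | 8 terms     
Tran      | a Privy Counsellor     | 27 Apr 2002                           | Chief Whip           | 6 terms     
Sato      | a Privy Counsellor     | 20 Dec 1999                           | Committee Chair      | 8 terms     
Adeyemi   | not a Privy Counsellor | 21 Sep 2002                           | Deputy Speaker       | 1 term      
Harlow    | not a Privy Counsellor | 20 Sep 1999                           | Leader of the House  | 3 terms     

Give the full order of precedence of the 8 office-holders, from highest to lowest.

By parliamentary office: Adeyemi and Baptiste (Deputy Speaker); then Harlow (Leader of the House); then Dimitriou, Oyelaran and Tran (Chief Whip); then Sato (Committee Chair); then Pereira (Member).
Adeyemi and Baptiste are each not a Privy Counsellor, so the next rule applies.
Adeyemi and Baptiste both have terms served 1 term, so the next rule applies.
Adeyemi and Baptiste both have date of appointment to current office 21 Sep 2002, so the next rule applies.
Among Adeyemi and Baptiste, alphabetically by surname: Adeyemi before Baptiste.
Dimitriou, Oyelaran and Tran are each a Privy Counsellor, so the next rule applies.
Among Dimitriou, Oyelaran and Tran, by terms served (higher first): Dimitriou (8 terms) before Oyelaran and Tran (6 terms).
Oyelaran and Tran both have date of appointment to current office 27 Apr 2002, so the next rule applies.
Among Oyelaran and Tran, alphabetically by surname: Oyelaran before Tran.
Full order: Adeyemi, Baptiste, Harlow, Dimitriou, Oyelaran, Tran, Sato, Pereira.

Adeyemi, Baptiste, Harlow, Dimitriou, Oyelaran, Tran, Sato, Pereira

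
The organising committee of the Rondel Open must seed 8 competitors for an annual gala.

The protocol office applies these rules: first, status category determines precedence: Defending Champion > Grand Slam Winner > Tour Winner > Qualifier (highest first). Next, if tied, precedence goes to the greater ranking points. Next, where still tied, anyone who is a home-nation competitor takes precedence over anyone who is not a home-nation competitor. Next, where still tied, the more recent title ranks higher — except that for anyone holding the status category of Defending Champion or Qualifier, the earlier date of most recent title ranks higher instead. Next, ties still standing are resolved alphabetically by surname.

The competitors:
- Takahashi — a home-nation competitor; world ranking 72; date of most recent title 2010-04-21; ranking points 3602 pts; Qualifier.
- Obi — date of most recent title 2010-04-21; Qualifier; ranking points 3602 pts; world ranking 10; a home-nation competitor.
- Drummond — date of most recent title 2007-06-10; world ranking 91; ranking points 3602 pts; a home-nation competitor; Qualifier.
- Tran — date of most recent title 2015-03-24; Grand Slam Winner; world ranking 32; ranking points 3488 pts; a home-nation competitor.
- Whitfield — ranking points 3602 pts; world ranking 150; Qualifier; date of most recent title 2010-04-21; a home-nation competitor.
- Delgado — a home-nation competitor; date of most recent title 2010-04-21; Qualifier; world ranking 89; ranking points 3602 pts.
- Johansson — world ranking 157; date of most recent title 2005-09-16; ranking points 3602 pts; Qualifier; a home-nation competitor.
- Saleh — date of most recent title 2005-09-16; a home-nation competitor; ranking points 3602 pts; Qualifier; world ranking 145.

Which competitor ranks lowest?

Whitfield

By status category: Tran (Grand Slam Winner); then Johansson, Saleh, Drummond, Delgado, Obi, Takahashi and Whitfield (Qualifier).
Johansson, Saleh, Drummond, Delgado, Obi, Takahashi and Whitfield all have ranking points 3602 pts, so the next rule applies.
Johansson, Saleh, Drummond, Delgado, Obi, Takahashi and Whitfield are each a home-nation competitor, so the next rule applies.
Among Johansson, Saleh, Drummond, Delgado, Obi, Takahashi and Whitfield, by date of most recent title (earlier first) (reversed rule for this group): Johansson and Saleh (2005-09-16) before Drummond (2007-06-10) before Delgado, Obi, Takahashi and Whitfield (2010-04-21).
Among Johansson and Saleh, alphabetically by surname: Johansson before Saleh.
Among Delgado, Obi, Takahashi and Whitfield, alphabetically by surname: Delgado before Obi before Takahashi before Whitfield.
Order: Tran, Johansson, Saleh, Drummond, Delgado, Obi, Takahashi, Whitfield.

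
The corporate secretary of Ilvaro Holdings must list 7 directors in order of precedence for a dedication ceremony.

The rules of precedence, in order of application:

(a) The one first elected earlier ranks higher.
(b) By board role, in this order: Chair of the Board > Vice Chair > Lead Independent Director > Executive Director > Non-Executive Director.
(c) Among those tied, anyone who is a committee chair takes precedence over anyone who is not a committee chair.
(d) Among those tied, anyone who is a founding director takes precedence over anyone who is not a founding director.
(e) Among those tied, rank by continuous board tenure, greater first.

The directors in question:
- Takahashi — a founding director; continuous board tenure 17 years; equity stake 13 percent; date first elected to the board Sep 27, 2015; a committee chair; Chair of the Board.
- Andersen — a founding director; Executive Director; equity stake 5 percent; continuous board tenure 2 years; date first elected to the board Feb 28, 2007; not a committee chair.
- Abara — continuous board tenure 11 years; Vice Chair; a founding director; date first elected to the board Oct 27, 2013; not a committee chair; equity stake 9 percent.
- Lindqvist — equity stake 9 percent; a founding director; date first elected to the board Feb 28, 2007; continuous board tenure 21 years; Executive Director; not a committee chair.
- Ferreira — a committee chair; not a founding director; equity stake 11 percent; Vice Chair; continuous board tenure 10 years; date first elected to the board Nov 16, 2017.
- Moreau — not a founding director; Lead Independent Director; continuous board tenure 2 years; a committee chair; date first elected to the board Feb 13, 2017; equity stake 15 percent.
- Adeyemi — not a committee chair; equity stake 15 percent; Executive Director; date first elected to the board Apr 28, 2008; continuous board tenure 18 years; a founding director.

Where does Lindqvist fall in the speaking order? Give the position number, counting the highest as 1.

By date first elected to the board (earlier first): Lindqvist and Andersen (both Feb 28, 2007); then Adeyemi (Apr 28, 2008); then Abara (Oct 27, 2013); then Takahashi (Sep 27, 2015); then Moreau (Feb 13, 2017); then Ferreira (Nov 16, 2017).
Lindqvist and Andersen are each Executive Director, so the next rule applies.
Lindqvist and Andersen are each not a committee chair, so the next rule applies.
Lindqvist and Andersen are each a founding director, so the next rule applies.
Among Lindqvist and Andersen, by continuous board tenure (higher first): Lindqvist (21 years) before Andersen (2 years).
Order: Lindqvist, Andersen, Adeyemi, Abara, Takahashi, Moreau, Ferreira. So position 1.

1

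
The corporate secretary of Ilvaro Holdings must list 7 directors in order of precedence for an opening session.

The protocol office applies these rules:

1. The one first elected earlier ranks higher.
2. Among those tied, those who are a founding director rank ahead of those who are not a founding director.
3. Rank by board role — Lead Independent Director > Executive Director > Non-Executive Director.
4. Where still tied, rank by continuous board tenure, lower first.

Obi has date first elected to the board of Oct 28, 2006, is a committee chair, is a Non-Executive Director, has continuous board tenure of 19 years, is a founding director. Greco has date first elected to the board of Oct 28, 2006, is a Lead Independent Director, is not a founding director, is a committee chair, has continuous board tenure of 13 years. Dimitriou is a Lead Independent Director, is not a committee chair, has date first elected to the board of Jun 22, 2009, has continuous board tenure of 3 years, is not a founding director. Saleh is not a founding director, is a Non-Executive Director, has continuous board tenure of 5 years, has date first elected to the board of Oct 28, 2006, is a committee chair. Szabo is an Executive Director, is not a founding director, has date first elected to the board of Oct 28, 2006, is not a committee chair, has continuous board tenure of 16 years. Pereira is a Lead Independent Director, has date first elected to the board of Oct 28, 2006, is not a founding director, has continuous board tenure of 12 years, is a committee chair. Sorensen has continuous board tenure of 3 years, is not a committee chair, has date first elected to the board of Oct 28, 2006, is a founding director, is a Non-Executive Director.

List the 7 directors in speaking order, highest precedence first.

By date first elected to the board (earlier first): Sorensen, Obi, Pereira, Greco, Szabo and Saleh (each Oct 28, 2006); then Dimitriou (Jun 22, 2009).
Among Sorensen, Obi, Pereira, Greco, Szabo and Saleh, a founding director before not a founding director: Sorensen and Obi (a founding director) before Pereira, Greco, Szabo and Saleh (not a founding director).
Sorensen and Obi are each Non-Executive Director, so the next rule applies.
Among Sorensen and Obi, by continuous board tenure (lower first): Sorensen (3 years) before Obi (19 years).
Among Pereira, Greco, Szabo and Saleh, by board role: Pereira and Greco (Lead Independent Director) before Szabo (Executive Director) before Saleh (Non-Executive Director).
Among Pereira and Greco, by continuous board tenure (lower first): Pereira (12 years) before Greco (13 years).
Full order: Sorensen, Obi, Pereira, Greco, Szabo, Saleh, Dimitriou.

Sorensen, Obi, Pereira, Greco, Szabo, Saleh, Dimitriou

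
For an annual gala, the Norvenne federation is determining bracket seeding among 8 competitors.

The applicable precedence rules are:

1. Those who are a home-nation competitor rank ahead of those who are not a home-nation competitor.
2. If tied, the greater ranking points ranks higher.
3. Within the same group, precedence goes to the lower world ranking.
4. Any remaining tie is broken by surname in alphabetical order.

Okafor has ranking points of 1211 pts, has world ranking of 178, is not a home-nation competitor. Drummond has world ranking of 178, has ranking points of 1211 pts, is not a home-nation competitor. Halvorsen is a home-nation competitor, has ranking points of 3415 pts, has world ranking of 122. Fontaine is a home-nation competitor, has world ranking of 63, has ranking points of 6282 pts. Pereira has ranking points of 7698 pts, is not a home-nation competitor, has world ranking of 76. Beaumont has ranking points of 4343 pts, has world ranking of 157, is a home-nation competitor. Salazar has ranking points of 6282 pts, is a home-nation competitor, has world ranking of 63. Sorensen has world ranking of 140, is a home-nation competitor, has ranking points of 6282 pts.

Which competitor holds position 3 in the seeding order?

By the first rule: Fontaine, Salazar, Sorensen, Beaumont and Halvorsen (each a home-nation competitor); then Pereira, Drummond and Okafor (each not a home-nation competitor).
Among Fontaine, Salazar, Sorensen, Beaumont and Halvorsen, by ranking points (higher first): Fontaine, Salazar and Sorensen (6282 pts) before Beaumont (4343 pts) before Halvorsen (3415 pts).
Among Fontaine, Salazar and Sorensen, by world ranking (lower first): Fontaine and Salazar (63) before Sorensen (140).
Among Fontaine and Salazar, alphabetically by surname: Fontaine before Salazar.
Among Pereira, Drummond and Okafor, by ranking points (higher first): Pereira (7698 pts) before Drummond and Okafor (1211 pts).
Drummond and Okafor both have world ranking 178, so the next rule applies.
Among Drummond and Okafor, alphabetically by surname: Drummond before Okafor.
Order: Fontaine, Salazar, Sorensen, Beaumont, Halvorsen, Pereira, Drummond, Okafor.

Sorensen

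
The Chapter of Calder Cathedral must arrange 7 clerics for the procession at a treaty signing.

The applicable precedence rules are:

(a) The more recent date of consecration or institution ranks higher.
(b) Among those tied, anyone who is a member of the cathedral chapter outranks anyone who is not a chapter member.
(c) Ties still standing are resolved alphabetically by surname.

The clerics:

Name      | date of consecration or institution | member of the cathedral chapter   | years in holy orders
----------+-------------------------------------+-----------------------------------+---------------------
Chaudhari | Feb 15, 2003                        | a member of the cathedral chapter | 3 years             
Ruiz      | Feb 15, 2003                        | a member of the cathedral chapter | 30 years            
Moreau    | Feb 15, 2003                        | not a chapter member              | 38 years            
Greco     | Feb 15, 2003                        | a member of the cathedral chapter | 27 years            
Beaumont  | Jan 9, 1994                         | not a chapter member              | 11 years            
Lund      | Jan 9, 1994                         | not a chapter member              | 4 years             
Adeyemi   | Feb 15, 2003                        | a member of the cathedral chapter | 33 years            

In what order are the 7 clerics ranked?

Adeyemi, Chaudhari, Greco, Ruiz, Moreau, Beaumont, Lund

By date of consecration or institution (later first): Adeyemi, Chaudhari, Greco, Ruiz and Moreau (each Feb 15, 2003); then Beaumont and Lund (both Jan 9, 1994).
Among Adeyemi, Chaudhari, Greco, Ruiz and Moreau, a member of the cathedral chapter before not a chapter member: Adeyemi, Chaudhari, Greco and Ruiz (a member of the cathedral chapter) before Moreau (not a chapter member).
Among Adeyemi, Chaudhari, Greco and Ruiz, alphabetically by surname: Adeyemi before Chaudhari before Greco before Ruiz.
Beaumont and Lund are each not a chapter member, so the next rule applies.
Among Beaumont and Lund, alphabetically by surname: Beaumont before Lund.
Full order: Adeyemi, Chaudhari, Greco, Ruiz, Moreau, Beaumont, Lund.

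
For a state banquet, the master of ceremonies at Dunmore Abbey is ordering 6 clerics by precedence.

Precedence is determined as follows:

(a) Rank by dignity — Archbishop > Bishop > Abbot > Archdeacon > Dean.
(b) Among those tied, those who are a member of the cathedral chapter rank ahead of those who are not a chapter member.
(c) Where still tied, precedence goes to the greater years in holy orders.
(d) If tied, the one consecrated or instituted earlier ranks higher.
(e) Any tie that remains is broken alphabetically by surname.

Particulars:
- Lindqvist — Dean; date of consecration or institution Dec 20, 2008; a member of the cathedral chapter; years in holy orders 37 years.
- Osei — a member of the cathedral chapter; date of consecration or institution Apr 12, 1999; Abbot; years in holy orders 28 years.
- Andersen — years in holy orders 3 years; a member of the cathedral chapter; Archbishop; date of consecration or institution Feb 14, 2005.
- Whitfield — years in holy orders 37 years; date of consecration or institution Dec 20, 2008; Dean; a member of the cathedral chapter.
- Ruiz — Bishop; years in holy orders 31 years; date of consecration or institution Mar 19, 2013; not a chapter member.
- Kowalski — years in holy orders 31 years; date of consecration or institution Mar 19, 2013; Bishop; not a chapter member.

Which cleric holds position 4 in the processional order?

Osei

By dignity: Andersen (Archbishop); then Kowalski and Ruiz (Bishop); then Osei (Abbot); then Lindqvist and Whitfield (Dean).
Kowalski and Ruiz are each not a chapter member, so the next rule applies.
Kowalski and Ruiz both have years in holy orders 31 years, so the next rule applies.
Kowalski and Ruiz both have date of consecration or institution Mar 19, 2013, so the next rule applies.
Among Kowalski and Ruiz, alphabetically by surname: Kowalski before Ruiz.
Lindqvist and Whitfield are each a member of the cathedral chapter, so the next rule applies.
Lindqvist and Whitfield both have years in holy orders 37 years, so the next rule applies.
Lindqvist and Whitfield both have date of consecration or institution Dec 20, 2008, so the next rule applies.
Among Lindqvist and Whitfield, alphabetically by surname: Lindqvist before Whitfield.
Order: Andersen, Kowalski, Ruiz, Osei, Lindqvist, Whitfield.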